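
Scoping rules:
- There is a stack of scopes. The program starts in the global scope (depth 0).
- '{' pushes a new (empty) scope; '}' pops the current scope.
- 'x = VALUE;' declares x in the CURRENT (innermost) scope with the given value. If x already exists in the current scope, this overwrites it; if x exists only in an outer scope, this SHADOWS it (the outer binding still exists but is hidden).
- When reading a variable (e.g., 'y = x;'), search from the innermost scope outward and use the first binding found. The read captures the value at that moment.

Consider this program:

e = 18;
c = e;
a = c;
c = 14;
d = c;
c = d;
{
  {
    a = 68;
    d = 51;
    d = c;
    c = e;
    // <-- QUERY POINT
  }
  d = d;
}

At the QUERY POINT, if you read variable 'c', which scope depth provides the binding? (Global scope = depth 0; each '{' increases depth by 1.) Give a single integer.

Answer: 2

Derivation:
Step 1: declare e=18 at depth 0
Step 2: declare c=(read e)=18 at depth 0
Step 3: declare a=(read c)=18 at depth 0
Step 4: declare c=14 at depth 0
Step 5: declare d=(read c)=14 at depth 0
Step 6: declare c=(read d)=14 at depth 0
Step 7: enter scope (depth=1)
Step 8: enter scope (depth=2)
Step 9: declare a=68 at depth 2
Step 10: declare d=51 at depth 2
Step 11: declare d=(read c)=14 at depth 2
Step 12: declare c=(read e)=18 at depth 2
Visible at query point: a=68 c=18 d=14 e=18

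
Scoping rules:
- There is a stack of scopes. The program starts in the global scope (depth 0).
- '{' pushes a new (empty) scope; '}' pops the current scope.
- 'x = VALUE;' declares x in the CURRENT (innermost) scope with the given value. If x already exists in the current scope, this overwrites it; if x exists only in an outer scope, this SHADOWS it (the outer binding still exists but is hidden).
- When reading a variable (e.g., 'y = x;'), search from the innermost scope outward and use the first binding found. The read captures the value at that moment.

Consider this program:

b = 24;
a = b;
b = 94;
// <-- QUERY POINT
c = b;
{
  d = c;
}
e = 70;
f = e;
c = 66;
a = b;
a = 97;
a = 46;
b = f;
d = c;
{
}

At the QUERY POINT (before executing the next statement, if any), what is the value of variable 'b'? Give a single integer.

Step 1: declare b=24 at depth 0
Step 2: declare a=(read b)=24 at depth 0
Step 3: declare b=94 at depth 0
Visible at query point: a=24 b=94

Answer: 94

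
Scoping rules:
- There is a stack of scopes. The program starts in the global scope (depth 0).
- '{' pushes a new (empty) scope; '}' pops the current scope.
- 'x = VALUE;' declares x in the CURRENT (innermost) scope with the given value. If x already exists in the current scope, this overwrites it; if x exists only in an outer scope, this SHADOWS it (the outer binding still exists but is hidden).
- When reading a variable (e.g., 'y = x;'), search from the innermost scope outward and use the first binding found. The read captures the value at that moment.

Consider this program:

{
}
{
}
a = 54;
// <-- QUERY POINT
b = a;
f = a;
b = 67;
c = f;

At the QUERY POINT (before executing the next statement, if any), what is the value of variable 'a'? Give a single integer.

Step 1: enter scope (depth=1)
Step 2: exit scope (depth=0)
Step 3: enter scope (depth=1)
Step 4: exit scope (depth=0)
Step 5: declare a=54 at depth 0
Visible at query point: a=54

Answer: 54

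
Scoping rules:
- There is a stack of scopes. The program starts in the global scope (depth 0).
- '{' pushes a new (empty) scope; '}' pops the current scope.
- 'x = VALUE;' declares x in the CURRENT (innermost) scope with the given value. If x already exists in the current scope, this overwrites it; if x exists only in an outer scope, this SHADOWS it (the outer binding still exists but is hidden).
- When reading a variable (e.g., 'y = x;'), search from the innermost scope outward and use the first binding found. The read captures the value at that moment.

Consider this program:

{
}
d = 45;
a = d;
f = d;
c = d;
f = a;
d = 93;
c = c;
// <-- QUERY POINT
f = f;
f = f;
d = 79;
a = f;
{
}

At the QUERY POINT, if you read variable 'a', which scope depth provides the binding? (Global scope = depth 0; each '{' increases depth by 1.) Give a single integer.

Answer: 0

Derivation:
Step 1: enter scope (depth=1)
Step 2: exit scope (depth=0)
Step 3: declare d=45 at depth 0
Step 4: declare a=(read d)=45 at depth 0
Step 5: declare f=(read d)=45 at depth 0
Step 6: declare c=(read d)=45 at depth 0
Step 7: declare f=(read a)=45 at depth 0
Step 8: declare d=93 at depth 0
Step 9: declare c=(read c)=45 at depth 0
Visible at query point: a=45 c=45 d=93 f=45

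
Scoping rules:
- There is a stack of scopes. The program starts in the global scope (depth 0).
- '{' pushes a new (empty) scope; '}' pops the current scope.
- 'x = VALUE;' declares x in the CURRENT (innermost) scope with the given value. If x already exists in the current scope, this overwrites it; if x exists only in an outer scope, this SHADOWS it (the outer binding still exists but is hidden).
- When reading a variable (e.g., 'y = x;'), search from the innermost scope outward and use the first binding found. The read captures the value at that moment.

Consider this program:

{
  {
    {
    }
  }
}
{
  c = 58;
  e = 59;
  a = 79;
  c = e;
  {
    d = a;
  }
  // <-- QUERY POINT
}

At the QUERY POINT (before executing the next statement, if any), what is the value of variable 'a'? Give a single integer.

Answer: 79

Derivation:
Step 1: enter scope (depth=1)
Step 2: enter scope (depth=2)
Step 3: enter scope (depth=3)
Step 4: exit scope (depth=2)
Step 5: exit scope (depth=1)
Step 6: exit scope (depth=0)
Step 7: enter scope (depth=1)
Step 8: declare c=58 at depth 1
Step 9: declare e=59 at depth 1
Step 10: declare a=79 at depth 1
Step 11: declare c=(read e)=59 at depth 1
Step 12: enter scope (depth=2)
Step 13: declare d=(read a)=79 at depth 2
Step 14: exit scope (depth=1)
Visible at query point: a=79 c=59 e=59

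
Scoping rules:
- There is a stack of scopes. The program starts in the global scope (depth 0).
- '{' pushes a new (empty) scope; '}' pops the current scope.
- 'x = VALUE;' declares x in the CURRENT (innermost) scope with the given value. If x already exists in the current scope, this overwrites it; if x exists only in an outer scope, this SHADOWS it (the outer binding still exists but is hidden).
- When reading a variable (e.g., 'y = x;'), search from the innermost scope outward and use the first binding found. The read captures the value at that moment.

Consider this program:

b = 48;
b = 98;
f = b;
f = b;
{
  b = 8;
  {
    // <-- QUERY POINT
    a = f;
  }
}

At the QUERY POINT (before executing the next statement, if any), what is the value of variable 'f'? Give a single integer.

Step 1: declare b=48 at depth 0
Step 2: declare b=98 at depth 0
Step 3: declare f=(read b)=98 at depth 0
Step 4: declare f=(read b)=98 at depth 0
Step 5: enter scope (depth=1)
Step 6: declare b=8 at depth 1
Step 7: enter scope (depth=2)
Visible at query point: b=8 f=98

Answer: 98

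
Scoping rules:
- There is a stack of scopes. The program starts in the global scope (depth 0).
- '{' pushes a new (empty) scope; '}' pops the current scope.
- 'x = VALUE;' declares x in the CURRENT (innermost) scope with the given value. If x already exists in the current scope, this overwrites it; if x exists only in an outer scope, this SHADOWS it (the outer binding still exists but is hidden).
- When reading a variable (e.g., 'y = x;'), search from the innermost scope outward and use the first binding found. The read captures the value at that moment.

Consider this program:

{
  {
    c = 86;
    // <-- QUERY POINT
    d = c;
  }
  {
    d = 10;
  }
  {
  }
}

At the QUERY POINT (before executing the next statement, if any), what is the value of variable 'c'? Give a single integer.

Step 1: enter scope (depth=1)
Step 2: enter scope (depth=2)
Step 3: declare c=86 at depth 2
Visible at query point: c=86

Answer: 86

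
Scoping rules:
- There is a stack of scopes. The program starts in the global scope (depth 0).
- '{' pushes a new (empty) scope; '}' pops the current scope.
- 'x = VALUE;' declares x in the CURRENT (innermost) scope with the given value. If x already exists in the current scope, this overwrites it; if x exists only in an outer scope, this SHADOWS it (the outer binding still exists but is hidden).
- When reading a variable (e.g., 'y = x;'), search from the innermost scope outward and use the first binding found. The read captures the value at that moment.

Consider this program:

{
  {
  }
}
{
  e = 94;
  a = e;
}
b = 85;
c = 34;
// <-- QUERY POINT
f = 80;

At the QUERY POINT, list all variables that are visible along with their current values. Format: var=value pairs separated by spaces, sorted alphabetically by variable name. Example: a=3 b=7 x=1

Answer: b=85 c=34

Derivation:
Step 1: enter scope (depth=1)
Step 2: enter scope (depth=2)
Step 3: exit scope (depth=1)
Step 4: exit scope (depth=0)
Step 5: enter scope (depth=1)
Step 6: declare e=94 at depth 1
Step 7: declare a=(read e)=94 at depth 1
Step 8: exit scope (depth=0)
Step 9: declare b=85 at depth 0
Step 10: declare c=34 at depth 0
Visible at query point: b=85 c=34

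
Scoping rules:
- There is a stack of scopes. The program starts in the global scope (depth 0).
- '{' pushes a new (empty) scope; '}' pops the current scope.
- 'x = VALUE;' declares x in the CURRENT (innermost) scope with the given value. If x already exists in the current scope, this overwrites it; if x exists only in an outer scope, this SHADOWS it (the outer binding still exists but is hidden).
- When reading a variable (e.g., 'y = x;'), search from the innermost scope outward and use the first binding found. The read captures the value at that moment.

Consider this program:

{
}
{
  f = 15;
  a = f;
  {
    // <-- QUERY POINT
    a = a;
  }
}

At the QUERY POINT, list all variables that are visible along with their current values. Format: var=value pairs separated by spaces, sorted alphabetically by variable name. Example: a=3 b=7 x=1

Step 1: enter scope (depth=1)
Step 2: exit scope (depth=0)
Step 3: enter scope (depth=1)
Step 4: declare f=15 at depth 1
Step 5: declare a=(read f)=15 at depth 1
Step 6: enter scope (depth=2)
Visible at query point: a=15 f=15

Answer: a=15 f=15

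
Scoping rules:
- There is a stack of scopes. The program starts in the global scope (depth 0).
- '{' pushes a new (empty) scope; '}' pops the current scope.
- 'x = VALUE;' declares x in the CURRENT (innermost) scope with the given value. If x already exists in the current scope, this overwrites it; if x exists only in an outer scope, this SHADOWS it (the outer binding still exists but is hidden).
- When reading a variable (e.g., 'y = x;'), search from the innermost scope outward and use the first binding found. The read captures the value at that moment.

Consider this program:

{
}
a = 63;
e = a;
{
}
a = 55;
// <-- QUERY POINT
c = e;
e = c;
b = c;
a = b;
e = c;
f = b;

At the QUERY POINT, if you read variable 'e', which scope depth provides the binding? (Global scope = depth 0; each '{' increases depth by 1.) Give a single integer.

Step 1: enter scope (depth=1)
Step 2: exit scope (depth=0)
Step 3: declare a=63 at depth 0
Step 4: declare e=(read a)=63 at depth 0
Step 5: enter scope (depth=1)
Step 6: exit scope (depth=0)
Step 7: declare a=55 at depth 0
Visible at query point: a=55 e=63

Answer: 0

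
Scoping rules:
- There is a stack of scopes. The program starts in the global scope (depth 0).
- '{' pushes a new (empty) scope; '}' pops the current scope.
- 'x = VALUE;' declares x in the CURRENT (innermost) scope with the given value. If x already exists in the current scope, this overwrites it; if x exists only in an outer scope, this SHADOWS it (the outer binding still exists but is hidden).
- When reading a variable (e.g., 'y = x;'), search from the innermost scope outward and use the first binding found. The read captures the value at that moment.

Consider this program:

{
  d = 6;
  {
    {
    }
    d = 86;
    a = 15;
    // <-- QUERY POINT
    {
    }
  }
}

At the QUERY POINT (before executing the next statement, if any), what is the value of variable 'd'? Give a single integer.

Answer: 86

Derivation:
Step 1: enter scope (depth=1)
Step 2: declare d=6 at depth 1
Step 3: enter scope (depth=2)
Step 4: enter scope (depth=3)
Step 5: exit scope (depth=2)
Step 6: declare d=86 at depth 2
Step 7: declare a=15 at depth 2
Visible at query point: a=15 d=86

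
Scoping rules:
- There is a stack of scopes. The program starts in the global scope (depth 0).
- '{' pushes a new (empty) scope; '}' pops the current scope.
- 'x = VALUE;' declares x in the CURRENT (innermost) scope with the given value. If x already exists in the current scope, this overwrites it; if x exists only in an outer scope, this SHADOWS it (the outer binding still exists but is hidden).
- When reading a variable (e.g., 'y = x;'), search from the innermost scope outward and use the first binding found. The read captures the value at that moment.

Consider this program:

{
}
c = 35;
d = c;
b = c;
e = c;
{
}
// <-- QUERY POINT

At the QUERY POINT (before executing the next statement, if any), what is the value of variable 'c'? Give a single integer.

Step 1: enter scope (depth=1)
Step 2: exit scope (depth=0)
Step 3: declare c=35 at depth 0
Step 4: declare d=(read c)=35 at depth 0
Step 5: declare b=(read c)=35 at depth 0
Step 6: declare e=(read c)=35 at depth 0
Step 7: enter scope (depth=1)
Step 8: exit scope (depth=0)
Visible at query point: b=35 c=35 d=35 e=35

Answer: 35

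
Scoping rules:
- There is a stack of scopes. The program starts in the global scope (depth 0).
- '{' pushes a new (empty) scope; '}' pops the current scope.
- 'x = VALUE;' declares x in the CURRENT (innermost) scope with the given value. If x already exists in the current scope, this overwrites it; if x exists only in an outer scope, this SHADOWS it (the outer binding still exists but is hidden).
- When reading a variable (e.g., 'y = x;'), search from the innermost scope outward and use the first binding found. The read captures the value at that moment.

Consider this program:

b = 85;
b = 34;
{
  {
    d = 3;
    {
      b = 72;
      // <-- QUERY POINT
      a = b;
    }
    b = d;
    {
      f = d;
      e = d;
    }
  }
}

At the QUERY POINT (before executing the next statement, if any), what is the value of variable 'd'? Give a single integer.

Step 1: declare b=85 at depth 0
Step 2: declare b=34 at depth 0
Step 3: enter scope (depth=1)
Step 4: enter scope (depth=2)
Step 5: declare d=3 at depth 2
Step 6: enter scope (depth=3)
Step 7: declare b=72 at depth 3
Visible at query point: b=72 d=3

Answer: 3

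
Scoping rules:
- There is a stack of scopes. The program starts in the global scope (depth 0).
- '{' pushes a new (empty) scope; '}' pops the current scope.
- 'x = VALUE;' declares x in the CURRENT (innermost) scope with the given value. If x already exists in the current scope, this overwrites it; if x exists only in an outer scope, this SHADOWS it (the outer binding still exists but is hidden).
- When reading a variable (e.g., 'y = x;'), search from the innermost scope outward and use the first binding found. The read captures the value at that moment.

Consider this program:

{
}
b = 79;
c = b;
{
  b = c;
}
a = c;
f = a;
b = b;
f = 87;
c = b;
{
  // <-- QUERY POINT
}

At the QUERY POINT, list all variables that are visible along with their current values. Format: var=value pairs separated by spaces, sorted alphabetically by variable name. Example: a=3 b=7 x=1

Answer: a=79 b=79 c=79 f=87

Derivation:
Step 1: enter scope (depth=1)
Step 2: exit scope (depth=0)
Step 3: declare b=79 at depth 0
Step 4: declare c=(read b)=79 at depth 0
Step 5: enter scope (depth=1)
Step 6: declare b=(read c)=79 at depth 1
Step 7: exit scope (depth=0)
Step 8: declare a=(read c)=79 at depth 0
Step 9: declare f=(read a)=79 at depth 0
Step 10: declare b=(read b)=79 at depth 0
Step 11: declare f=87 at depth 0
Step 12: declare c=(read b)=79 at depth 0
Step 13: enter scope (depth=1)
Visible at query point: a=79 b=79 c=79 f=87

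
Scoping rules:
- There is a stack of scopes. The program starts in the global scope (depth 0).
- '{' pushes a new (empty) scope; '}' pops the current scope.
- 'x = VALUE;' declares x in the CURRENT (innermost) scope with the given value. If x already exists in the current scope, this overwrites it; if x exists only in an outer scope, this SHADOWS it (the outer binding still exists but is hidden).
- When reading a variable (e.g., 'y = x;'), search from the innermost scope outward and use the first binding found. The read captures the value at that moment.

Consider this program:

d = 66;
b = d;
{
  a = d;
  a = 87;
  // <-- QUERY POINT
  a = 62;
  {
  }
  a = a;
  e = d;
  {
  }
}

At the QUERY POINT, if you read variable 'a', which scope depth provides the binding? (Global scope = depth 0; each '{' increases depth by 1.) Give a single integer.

Step 1: declare d=66 at depth 0
Step 2: declare b=(read d)=66 at depth 0
Step 3: enter scope (depth=1)
Step 4: declare a=(read d)=66 at depth 1
Step 5: declare a=87 at depth 1
Visible at query point: a=87 b=66 d=66

Answer: 1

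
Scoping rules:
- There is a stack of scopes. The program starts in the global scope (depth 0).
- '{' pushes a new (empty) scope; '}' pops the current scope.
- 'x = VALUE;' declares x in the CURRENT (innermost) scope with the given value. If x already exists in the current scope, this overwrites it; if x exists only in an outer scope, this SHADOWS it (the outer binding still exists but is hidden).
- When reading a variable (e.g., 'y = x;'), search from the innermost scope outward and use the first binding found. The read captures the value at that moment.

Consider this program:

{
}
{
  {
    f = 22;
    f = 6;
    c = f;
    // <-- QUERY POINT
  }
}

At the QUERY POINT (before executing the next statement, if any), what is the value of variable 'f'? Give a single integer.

Step 1: enter scope (depth=1)
Step 2: exit scope (depth=0)
Step 3: enter scope (depth=1)
Step 4: enter scope (depth=2)
Step 5: declare f=22 at depth 2
Step 6: declare f=6 at depth 2
Step 7: declare c=(read f)=6 at depth 2
Visible at query point: c=6 f=6

Answer: 6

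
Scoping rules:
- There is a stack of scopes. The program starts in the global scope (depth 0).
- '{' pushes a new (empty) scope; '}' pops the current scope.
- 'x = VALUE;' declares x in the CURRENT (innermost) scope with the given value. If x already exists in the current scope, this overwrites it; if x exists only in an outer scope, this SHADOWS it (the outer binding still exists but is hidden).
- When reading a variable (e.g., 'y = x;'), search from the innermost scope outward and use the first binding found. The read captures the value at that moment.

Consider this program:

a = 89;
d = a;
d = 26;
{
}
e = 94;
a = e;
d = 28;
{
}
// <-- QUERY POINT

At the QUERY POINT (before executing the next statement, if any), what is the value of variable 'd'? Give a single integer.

Step 1: declare a=89 at depth 0
Step 2: declare d=(read a)=89 at depth 0
Step 3: declare d=26 at depth 0
Step 4: enter scope (depth=1)
Step 5: exit scope (depth=0)
Step 6: declare e=94 at depth 0
Step 7: declare a=(read e)=94 at depth 0
Step 8: declare d=28 at depth 0
Step 9: enter scope (depth=1)
Step 10: exit scope (depth=0)
Visible at query point: a=94 d=28 e=94

Answer: 28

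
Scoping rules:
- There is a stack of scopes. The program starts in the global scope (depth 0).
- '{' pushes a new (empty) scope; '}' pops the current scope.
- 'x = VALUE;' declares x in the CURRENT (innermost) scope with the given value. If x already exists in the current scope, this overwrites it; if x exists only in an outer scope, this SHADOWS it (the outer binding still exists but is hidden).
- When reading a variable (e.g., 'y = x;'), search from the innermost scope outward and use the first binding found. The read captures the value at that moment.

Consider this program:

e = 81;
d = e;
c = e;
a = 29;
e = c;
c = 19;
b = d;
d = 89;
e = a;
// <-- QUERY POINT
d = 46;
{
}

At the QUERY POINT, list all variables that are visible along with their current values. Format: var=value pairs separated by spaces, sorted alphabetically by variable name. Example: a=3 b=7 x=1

Step 1: declare e=81 at depth 0
Step 2: declare d=(read e)=81 at depth 0
Step 3: declare c=(read e)=81 at depth 0
Step 4: declare a=29 at depth 0
Step 5: declare e=(read c)=81 at depth 0
Step 6: declare c=19 at depth 0
Step 7: declare b=(read d)=81 at depth 0
Step 8: declare d=89 at depth 0
Step 9: declare e=(read a)=29 at depth 0
Visible at query point: a=29 b=81 c=19 d=89 e=29

Answer: a=29 b=81 c=19 d=89 e=29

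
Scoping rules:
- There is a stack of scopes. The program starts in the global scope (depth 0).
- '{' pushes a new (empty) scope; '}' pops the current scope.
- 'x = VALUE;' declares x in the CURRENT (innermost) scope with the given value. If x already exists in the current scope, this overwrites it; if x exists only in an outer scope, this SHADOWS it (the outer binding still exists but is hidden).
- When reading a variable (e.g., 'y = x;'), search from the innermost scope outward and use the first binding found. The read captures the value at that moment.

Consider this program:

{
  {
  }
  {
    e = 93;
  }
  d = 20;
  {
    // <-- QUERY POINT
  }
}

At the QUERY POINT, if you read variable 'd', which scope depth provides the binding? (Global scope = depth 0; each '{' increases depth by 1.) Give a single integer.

Step 1: enter scope (depth=1)
Step 2: enter scope (depth=2)
Step 3: exit scope (depth=1)
Step 4: enter scope (depth=2)
Step 5: declare e=93 at depth 2
Step 6: exit scope (depth=1)
Step 7: declare d=20 at depth 1
Step 8: enter scope (depth=2)
Visible at query point: d=20

Answer: 1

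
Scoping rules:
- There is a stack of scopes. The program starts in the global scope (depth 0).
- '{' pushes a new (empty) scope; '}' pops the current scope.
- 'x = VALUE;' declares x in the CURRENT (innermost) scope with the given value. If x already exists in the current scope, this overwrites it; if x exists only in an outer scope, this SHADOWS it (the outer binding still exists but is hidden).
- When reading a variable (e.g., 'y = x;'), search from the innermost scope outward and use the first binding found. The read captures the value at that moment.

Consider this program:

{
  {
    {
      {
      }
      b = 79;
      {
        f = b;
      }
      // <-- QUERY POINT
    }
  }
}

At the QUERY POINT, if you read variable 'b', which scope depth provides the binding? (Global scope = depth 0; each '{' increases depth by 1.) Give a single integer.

Answer: 3

Derivation:
Step 1: enter scope (depth=1)
Step 2: enter scope (depth=2)
Step 3: enter scope (depth=3)
Step 4: enter scope (depth=4)
Step 5: exit scope (depth=3)
Step 6: declare b=79 at depth 3
Step 7: enter scope (depth=4)
Step 8: declare f=(read b)=79 at depth 4
Step 9: exit scope (depth=3)
Visible at query point: b=79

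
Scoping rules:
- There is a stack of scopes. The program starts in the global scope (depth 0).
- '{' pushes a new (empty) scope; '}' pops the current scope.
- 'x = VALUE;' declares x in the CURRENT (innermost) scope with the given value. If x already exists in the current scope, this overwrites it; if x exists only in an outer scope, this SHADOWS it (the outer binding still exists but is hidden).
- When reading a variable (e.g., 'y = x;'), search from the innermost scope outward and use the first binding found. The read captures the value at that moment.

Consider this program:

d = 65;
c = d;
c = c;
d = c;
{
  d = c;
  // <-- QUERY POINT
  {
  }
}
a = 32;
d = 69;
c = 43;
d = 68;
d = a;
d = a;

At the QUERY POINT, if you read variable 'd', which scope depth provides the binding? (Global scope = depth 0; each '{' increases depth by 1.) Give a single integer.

Step 1: declare d=65 at depth 0
Step 2: declare c=(read d)=65 at depth 0
Step 3: declare c=(read c)=65 at depth 0
Step 4: declare d=(read c)=65 at depth 0
Step 5: enter scope (depth=1)
Step 6: declare d=(read c)=65 at depth 1
Visible at query point: c=65 d=65

Answer: 1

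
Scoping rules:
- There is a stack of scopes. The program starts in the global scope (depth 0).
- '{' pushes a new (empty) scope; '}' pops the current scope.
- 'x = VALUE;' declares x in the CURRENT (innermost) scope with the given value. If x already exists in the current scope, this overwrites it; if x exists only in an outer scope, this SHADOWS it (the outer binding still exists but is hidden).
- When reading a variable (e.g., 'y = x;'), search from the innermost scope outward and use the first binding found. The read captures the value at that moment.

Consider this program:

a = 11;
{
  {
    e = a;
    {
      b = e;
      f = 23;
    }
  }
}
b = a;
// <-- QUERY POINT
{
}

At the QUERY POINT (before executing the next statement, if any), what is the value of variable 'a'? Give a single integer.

Step 1: declare a=11 at depth 0
Step 2: enter scope (depth=1)
Step 3: enter scope (depth=2)
Step 4: declare e=(read a)=11 at depth 2
Step 5: enter scope (depth=3)
Step 6: declare b=(read e)=11 at depth 3
Step 7: declare f=23 at depth 3
Step 8: exit scope (depth=2)
Step 9: exit scope (depth=1)
Step 10: exit scope (depth=0)
Step 11: declare b=(read a)=11 at depth 0
Visible at query point: a=11 b=11

Answer: 11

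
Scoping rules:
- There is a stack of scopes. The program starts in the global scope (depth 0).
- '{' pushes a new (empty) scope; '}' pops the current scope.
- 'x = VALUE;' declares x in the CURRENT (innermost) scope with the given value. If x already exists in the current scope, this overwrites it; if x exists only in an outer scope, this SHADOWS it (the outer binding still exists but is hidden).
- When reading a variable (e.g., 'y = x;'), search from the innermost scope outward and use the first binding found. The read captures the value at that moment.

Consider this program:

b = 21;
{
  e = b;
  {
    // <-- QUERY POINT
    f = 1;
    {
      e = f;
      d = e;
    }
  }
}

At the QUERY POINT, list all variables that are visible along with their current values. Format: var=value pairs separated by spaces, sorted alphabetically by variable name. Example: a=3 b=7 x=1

Answer: b=21 e=21

Derivation:
Step 1: declare b=21 at depth 0
Step 2: enter scope (depth=1)
Step 3: declare e=(read b)=21 at depth 1
Step 4: enter scope (depth=2)
Visible at query point: b=21 e=21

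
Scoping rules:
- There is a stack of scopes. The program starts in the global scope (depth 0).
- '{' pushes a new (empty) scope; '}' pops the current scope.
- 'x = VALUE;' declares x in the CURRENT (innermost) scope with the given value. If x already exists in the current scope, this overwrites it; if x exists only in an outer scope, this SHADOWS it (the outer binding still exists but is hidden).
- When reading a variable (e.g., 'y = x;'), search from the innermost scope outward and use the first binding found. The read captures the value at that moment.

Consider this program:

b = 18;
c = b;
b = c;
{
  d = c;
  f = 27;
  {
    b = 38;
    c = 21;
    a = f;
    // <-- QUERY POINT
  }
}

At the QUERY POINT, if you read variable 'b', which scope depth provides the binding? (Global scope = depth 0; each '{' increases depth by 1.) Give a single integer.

Step 1: declare b=18 at depth 0
Step 2: declare c=(read b)=18 at depth 0
Step 3: declare b=(read c)=18 at depth 0
Step 4: enter scope (depth=1)
Step 5: declare d=(read c)=18 at depth 1
Step 6: declare f=27 at depth 1
Step 7: enter scope (depth=2)
Step 8: declare b=38 at depth 2
Step 9: declare c=21 at depth 2
Step 10: declare a=(read f)=27 at depth 2
Visible at query point: a=27 b=38 c=21 d=18 f=27

Answer: 2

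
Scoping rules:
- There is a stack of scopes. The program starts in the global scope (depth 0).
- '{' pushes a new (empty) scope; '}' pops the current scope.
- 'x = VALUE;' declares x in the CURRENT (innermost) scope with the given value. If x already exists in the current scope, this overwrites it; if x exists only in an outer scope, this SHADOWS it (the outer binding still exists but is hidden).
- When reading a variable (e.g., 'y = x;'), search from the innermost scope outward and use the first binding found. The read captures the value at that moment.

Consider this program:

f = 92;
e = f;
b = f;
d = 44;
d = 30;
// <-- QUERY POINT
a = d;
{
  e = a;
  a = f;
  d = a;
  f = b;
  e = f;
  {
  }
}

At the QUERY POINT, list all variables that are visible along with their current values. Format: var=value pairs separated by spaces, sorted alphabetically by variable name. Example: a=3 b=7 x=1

Step 1: declare f=92 at depth 0
Step 2: declare e=(read f)=92 at depth 0
Step 3: declare b=(read f)=92 at depth 0
Step 4: declare d=44 at depth 0
Step 5: declare d=30 at depth 0
Visible at query point: b=92 d=30 e=92 f=92

Answer: b=92 d=30 e=92 f=92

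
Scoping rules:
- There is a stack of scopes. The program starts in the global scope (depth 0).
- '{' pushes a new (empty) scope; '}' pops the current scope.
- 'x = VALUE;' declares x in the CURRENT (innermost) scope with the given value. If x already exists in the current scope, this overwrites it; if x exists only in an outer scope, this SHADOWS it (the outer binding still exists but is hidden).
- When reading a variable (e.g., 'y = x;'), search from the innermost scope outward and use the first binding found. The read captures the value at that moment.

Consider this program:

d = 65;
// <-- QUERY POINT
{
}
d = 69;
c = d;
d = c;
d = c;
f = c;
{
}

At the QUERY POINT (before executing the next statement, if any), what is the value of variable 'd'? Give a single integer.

Answer: 65

Derivation:
Step 1: declare d=65 at depth 0
Visible at query point: d=65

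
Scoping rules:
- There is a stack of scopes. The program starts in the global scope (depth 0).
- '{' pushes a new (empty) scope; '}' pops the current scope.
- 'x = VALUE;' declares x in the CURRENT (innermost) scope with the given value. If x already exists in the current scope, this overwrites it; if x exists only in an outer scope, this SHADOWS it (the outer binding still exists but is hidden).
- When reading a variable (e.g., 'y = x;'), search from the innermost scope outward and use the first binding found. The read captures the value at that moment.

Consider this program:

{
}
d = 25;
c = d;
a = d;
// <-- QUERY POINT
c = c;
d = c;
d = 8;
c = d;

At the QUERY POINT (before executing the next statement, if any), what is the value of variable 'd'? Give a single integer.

Step 1: enter scope (depth=1)
Step 2: exit scope (depth=0)
Step 3: declare d=25 at depth 0
Step 4: declare c=(read d)=25 at depth 0
Step 5: declare a=(read d)=25 at depth 0
Visible at query point: a=25 c=25 d=25

Answer: 25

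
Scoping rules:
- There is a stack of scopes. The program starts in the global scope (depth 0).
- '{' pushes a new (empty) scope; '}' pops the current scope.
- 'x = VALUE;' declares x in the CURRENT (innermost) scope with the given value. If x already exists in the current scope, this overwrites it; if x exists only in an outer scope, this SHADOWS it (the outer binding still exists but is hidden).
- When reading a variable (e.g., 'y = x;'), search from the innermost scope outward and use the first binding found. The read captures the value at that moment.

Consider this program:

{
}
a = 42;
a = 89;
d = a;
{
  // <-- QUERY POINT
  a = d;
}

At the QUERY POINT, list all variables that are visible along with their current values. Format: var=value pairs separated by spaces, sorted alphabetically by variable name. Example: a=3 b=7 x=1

Answer: a=89 d=89

Derivation:
Step 1: enter scope (depth=1)
Step 2: exit scope (depth=0)
Step 3: declare a=42 at depth 0
Step 4: declare a=89 at depth 0
Step 5: declare d=(read a)=89 at depth 0
Step 6: enter scope (depth=1)
Visible at query point: a=89 d=89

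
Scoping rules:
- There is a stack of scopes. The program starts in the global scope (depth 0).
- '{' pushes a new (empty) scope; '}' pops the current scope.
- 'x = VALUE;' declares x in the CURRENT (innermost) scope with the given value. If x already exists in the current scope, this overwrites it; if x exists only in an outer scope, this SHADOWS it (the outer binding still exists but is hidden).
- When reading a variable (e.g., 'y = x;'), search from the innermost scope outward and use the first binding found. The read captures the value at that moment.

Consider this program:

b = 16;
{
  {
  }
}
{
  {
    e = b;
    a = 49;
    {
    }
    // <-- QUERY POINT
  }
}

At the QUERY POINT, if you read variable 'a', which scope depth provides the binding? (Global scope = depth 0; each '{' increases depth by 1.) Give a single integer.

Answer: 2

Derivation:
Step 1: declare b=16 at depth 0
Step 2: enter scope (depth=1)
Step 3: enter scope (depth=2)
Step 4: exit scope (depth=1)
Step 5: exit scope (depth=0)
Step 6: enter scope (depth=1)
Step 7: enter scope (depth=2)
Step 8: declare e=(read b)=16 at depth 2
Step 9: declare a=49 at depth 2
Step 10: enter scope (depth=3)
Step 11: exit scope (depth=2)
Visible at query point: a=49 b=16 e=16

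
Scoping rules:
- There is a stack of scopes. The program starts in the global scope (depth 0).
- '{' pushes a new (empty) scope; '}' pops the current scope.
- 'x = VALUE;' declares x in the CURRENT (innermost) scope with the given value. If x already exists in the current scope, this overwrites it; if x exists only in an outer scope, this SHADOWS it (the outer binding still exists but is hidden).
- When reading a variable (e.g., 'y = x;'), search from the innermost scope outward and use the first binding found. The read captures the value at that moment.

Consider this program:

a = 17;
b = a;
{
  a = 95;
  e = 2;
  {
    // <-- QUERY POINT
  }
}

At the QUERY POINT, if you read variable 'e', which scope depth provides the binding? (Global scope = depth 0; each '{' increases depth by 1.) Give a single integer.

Step 1: declare a=17 at depth 0
Step 2: declare b=(read a)=17 at depth 0
Step 3: enter scope (depth=1)
Step 4: declare a=95 at depth 1
Step 5: declare e=2 at depth 1
Step 6: enter scope (depth=2)
Visible at query point: a=95 b=17 e=2

Answer: 1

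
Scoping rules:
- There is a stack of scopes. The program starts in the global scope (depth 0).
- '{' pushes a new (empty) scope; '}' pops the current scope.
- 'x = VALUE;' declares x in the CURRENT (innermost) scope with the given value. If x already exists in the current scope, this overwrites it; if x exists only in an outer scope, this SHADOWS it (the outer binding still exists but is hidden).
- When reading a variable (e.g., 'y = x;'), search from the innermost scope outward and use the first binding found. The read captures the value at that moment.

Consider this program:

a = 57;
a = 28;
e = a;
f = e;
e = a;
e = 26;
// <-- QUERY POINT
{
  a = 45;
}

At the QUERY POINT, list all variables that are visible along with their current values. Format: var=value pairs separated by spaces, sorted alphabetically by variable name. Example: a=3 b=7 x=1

Step 1: declare a=57 at depth 0
Step 2: declare a=28 at depth 0
Step 3: declare e=(read a)=28 at depth 0
Step 4: declare f=(read e)=28 at depth 0
Step 5: declare e=(read a)=28 at depth 0
Step 6: declare e=26 at depth 0
Visible at query point: a=28 e=26 f=28

Answer: a=28 e=26 f=28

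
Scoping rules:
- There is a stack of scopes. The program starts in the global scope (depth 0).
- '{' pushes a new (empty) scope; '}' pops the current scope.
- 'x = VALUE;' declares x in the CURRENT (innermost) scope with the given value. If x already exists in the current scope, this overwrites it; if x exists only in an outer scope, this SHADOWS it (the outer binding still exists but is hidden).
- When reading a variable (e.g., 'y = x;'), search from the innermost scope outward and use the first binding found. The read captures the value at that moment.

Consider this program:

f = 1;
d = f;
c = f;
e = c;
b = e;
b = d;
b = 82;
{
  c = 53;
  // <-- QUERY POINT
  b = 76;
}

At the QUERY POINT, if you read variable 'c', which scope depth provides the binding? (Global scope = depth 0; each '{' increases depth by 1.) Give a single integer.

Step 1: declare f=1 at depth 0
Step 2: declare d=(read f)=1 at depth 0
Step 3: declare c=(read f)=1 at depth 0
Step 4: declare e=(read c)=1 at depth 0
Step 5: declare b=(read e)=1 at depth 0
Step 6: declare b=(read d)=1 at depth 0
Step 7: declare b=82 at depth 0
Step 8: enter scope (depth=1)
Step 9: declare c=53 at depth 1
Visible at query point: b=82 c=53 d=1 e=1 f=1

Answer: 1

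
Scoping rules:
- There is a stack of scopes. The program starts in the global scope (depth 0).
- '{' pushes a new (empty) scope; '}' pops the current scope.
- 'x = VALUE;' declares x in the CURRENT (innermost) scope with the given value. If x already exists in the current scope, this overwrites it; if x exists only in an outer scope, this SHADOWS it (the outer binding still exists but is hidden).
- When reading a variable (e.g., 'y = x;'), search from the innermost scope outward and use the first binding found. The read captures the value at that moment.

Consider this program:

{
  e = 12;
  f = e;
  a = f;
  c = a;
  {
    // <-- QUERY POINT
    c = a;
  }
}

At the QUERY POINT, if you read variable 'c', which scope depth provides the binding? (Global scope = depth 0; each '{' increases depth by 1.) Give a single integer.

Step 1: enter scope (depth=1)
Step 2: declare e=12 at depth 1
Step 3: declare f=(read e)=12 at depth 1
Step 4: declare a=(read f)=12 at depth 1
Step 5: declare c=(read a)=12 at depth 1
Step 6: enter scope (depth=2)
Visible at query point: a=12 c=12 e=12 f=12

Answer: 1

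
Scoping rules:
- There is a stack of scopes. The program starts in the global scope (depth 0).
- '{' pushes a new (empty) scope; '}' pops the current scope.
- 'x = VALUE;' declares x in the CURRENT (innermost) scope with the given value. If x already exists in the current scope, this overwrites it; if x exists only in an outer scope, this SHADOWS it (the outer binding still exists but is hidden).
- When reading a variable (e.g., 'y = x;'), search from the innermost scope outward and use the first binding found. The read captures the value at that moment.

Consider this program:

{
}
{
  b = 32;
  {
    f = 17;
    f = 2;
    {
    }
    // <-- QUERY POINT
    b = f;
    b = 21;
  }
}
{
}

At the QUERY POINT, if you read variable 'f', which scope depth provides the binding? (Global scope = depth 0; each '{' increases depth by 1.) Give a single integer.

Step 1: enter scope (depth=1)
Step 2: exit scope (depth=0)
Step 3: enter scope (depth=1)
Step 4: declare b=32 at depth 1
Step 5: enter scope (depth=2)
Step 6: declare f=17 at depth 2
Step 7: declare f=2 at depth 2
Step 8: enter scope (depth=3)
Step 9: exit scope (depth=2)
Visible at query point: b=32 f=2

Answer: 2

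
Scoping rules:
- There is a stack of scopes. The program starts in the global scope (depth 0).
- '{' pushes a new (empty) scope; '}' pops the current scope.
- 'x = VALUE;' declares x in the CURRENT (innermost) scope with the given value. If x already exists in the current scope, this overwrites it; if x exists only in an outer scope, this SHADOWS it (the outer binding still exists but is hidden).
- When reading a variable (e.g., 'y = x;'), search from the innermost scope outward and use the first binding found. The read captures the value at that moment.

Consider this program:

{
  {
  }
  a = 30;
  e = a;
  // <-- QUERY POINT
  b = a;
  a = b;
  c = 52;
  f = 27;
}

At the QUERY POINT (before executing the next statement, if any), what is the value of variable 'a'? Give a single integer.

Step 1: enter scope (depth=1)
Step 2: enter scope (depth=2)
Step 3: exit scope (depth=1)
Step 4: declare a=30 at depth 1
Step 5: declare e=(read a)=30 at depth 1
Visible at query point: a=30 e=30

Answer: 30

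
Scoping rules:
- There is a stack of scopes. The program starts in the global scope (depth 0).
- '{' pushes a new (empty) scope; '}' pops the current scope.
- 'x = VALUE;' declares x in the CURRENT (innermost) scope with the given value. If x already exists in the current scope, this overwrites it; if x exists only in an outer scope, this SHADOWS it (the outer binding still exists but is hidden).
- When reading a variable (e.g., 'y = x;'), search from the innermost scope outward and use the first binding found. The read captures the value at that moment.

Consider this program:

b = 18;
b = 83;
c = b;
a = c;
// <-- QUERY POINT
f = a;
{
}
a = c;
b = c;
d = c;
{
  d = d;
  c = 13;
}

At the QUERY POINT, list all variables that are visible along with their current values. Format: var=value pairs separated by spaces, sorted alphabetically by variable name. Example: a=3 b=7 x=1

Answer: a=83 b=83 c=83

Derivation:
Step 1: declare b=18 at depth 0
Step 2: declare b=83 at depth 0
Step 3: declare c=(read b)=83 at depth 0
Step 4: declare a=(read c)=83 at depth 0
Visible at query point: a=83 b=83 c=83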